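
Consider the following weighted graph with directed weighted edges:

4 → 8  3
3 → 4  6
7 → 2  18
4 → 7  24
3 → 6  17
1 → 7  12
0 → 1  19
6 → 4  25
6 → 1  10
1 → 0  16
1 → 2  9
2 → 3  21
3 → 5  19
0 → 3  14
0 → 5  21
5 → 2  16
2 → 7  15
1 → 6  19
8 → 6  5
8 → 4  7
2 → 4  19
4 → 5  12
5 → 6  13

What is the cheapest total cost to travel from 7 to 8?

Compare a few routes:
7 - 2 - 4 - 8: 18+19+3 = 40
7 - 2 - 3 - 6 - 4 - 8: 18+21+17+25+3 = 84
7 - 2 - 3 - 4 - 8: 18+21+6+3 = 48
The minimum is 40 via 7 - 2 - 4 - 8.

40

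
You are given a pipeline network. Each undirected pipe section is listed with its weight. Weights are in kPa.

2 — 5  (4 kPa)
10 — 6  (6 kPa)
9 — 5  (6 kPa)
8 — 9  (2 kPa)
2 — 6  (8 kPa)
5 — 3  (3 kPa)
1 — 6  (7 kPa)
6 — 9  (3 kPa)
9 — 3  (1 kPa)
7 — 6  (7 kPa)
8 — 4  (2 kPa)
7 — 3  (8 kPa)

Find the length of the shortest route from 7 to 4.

13 kPa

Running Dijkstra from 7:
7: 0
6: 7  (via 7)
3: 8  (via 7)
9: 9  (via 3)
5: 11  (via 3)
8: 11  (via 9)
4: 13  (via 8)
Shortest route: 7–3–9–8–4 = 13 kPa.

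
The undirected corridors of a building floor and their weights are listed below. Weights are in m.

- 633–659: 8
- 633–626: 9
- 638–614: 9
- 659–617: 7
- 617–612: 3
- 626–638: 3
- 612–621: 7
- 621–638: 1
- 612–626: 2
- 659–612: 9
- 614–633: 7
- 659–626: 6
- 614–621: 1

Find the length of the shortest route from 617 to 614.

10 m

Candidate routes:
617 - 612 - 621 - 614: 3+7+1 = 11
617 - 612 - 626 - 638 - 621 - 614: 3+2+3+1+1 = 10
The minimum is 10 m via 617 - 612 - 626 - 638 - 621 - 614.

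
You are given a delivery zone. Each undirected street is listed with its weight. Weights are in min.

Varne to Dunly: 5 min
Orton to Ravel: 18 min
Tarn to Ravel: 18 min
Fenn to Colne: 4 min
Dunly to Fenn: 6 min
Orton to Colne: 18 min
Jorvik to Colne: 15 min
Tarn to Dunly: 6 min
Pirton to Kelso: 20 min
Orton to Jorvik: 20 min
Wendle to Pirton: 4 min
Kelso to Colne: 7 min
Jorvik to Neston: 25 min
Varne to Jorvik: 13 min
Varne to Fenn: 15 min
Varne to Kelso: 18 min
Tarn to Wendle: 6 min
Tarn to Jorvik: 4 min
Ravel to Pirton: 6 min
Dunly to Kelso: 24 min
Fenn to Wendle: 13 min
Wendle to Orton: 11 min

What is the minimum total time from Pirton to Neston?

39 min

Candidate routes:
Pirton–Ravel–Tarn–Jorvik–Neston: 6+18+4+25 = 53
Pirton–Wendle–Fenn–Dunly–Tarn–Jorvik–Neston: 4+13+6+6+4+25 = 58
Pirton–Wendle–Tarn–Dunly–Varne–Jorvik–Neston: 4+6+6+5+13+25 = 59
Pirton–Wendle–Tarn–Jorvik–Neston: 4+6+4+25 = 39
The minimum is 39 min via Pirton–Wendle–Tarn–Jorvik–Neston.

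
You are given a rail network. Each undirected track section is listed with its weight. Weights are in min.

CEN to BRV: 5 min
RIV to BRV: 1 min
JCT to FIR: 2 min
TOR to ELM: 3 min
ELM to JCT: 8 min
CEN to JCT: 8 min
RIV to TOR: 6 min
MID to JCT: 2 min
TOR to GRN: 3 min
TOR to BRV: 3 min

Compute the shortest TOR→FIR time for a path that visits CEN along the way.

18 min

Best TOR to CEN: TOR–BRV–CEN costing 8
Best CEN to FIR: CEN–JCT–FIR costing 10
Total via CEN: 8 + 10 = 18 min.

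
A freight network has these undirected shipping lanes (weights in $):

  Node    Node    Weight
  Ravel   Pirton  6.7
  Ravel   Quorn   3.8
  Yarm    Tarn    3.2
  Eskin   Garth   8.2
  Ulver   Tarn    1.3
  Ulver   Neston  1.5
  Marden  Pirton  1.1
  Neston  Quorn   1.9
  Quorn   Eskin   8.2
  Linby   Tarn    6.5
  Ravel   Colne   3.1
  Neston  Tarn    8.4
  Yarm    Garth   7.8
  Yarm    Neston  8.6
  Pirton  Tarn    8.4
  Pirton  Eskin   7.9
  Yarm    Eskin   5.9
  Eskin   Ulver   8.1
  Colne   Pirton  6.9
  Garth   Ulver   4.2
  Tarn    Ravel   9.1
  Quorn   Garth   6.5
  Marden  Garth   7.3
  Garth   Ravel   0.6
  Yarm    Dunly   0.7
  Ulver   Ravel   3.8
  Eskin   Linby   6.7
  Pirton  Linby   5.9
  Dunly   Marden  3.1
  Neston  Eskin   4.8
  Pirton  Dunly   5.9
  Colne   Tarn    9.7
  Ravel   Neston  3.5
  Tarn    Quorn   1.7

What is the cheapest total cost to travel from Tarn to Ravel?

$5.1

Enumerating some paths:
Tarn–Quorn–Ravel: 1.7+3.8 = 5.5
Tarn–Ulver–Ravel: 1.3+3.8 = 5.1
Tarn–Ulver–Garth–Ravel: 1.3+4.2+0.6 = 6.1
Cheapest is Tarn–Ulver–Ravel at $5.1.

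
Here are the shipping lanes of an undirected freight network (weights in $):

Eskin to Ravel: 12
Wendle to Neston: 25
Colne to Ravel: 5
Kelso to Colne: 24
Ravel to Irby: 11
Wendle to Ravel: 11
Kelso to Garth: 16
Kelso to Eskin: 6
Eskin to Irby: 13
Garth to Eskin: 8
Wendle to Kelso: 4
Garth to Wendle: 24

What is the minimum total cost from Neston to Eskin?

$35

Enumerating some paths:
Neston–Wendle–Kelso–Eskin: 25+4+6 = 35
Neston–Wendle–Kelso–Garth–Eskin: 25+4+16+8 = 53
Neston–Wendle–Garth–Eskin: 25+24+8 = 57
Neston–Wendle–Ravel–Eskin: 25+11+12 = 48
The minimum is $35 via Neston–Wendle–Kelso–Eskin.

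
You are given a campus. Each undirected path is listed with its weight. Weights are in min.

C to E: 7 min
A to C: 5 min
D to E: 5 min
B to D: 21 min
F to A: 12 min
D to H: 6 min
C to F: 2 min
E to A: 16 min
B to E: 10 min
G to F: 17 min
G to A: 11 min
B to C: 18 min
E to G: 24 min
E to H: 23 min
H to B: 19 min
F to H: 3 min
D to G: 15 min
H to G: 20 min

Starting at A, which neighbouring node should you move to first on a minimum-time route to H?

C

Enumerating some paths:
A–F–H: 12+3 = 15
A–C–F–H: 5+2+3 = 10
The minimum is 10 min via A–C–F–H.
So from A the first move is to C.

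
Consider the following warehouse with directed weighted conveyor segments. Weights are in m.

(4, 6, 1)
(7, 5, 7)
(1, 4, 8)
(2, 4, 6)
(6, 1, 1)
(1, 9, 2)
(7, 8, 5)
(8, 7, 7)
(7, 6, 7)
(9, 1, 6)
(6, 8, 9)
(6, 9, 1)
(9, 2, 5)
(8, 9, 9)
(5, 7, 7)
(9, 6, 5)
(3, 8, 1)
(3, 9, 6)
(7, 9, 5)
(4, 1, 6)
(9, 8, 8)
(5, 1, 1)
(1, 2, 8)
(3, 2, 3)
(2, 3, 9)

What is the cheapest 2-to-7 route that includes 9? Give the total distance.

Shortest 2→9: 2 → 4 → 6 → 9 = 8
Shortest 9→7: 9 → 8 → 7 = 15
Total via 9: 8 + 15 = 23 m.

23 m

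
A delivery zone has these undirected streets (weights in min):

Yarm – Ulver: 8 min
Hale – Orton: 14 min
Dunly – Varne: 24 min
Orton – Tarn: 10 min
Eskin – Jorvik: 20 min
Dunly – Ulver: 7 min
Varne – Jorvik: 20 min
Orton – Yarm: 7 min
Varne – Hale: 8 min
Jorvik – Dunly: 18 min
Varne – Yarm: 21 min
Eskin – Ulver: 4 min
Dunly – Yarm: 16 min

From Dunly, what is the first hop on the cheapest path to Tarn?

Ulver

Enumerating some paths:
Dunly → Yarm → Orton → Tarn: 16+7+10 = 33
Dunly → Ulver → Yarm → Orton → Tarn: 7+8+7+10 = 32
Dunly → Varne → Hale → Orton → Tarn: 24+8+14+10 = 56
Cheapest is Dunly → Ulver → Yarm → Orton → Tarn at 32 min.
So from Dunly the first move is to Ulver.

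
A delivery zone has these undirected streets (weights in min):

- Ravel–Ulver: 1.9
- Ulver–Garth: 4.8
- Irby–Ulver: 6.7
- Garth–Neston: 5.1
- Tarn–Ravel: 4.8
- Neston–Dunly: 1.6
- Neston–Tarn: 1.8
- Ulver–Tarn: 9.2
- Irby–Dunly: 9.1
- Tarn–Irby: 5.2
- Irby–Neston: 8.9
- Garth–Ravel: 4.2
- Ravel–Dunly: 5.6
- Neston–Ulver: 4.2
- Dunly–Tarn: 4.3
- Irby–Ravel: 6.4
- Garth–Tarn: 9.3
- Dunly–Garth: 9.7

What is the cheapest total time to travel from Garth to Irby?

10.6 min

Candidate routes:
Garth–Ravel–Irby: 4.2+6.4 = 10.6
Garth–Ulver–Irby: 4.8+6.7 = 11.5
Cheapest is Garth–Ravel–Irby at 10.6 min.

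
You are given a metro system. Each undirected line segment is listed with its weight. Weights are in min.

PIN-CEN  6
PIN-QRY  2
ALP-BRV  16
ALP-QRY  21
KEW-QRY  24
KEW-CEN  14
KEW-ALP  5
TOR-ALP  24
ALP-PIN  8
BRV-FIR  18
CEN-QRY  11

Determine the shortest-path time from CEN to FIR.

Settle nodes by increasing distance from CEN:
CEN: 0
PIN: 6  (via CEN)
QRY: 8  (via PIN)
ALP: 14  (via PIN)
KEW: 14  (via CEN)
BRV: 30  (via ALP)
TOR: 38  (via ALP)
FIR: 48  (via BRV)
Shortest route: CEN → PIN → ALP → BRV → FIR = 48 min.

48 min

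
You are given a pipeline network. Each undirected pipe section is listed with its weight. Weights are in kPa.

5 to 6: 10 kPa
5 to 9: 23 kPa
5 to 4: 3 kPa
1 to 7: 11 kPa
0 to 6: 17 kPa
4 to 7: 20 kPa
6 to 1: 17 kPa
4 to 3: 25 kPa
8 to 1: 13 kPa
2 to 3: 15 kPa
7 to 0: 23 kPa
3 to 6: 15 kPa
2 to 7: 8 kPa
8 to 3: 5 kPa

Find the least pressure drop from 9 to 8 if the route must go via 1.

Best 9 to 1: 9–5–6–1 costing 50
Shortest 1→8: 1–8 = 13
Total via 1: 50 + 13 = 63 kPa.

63 kPa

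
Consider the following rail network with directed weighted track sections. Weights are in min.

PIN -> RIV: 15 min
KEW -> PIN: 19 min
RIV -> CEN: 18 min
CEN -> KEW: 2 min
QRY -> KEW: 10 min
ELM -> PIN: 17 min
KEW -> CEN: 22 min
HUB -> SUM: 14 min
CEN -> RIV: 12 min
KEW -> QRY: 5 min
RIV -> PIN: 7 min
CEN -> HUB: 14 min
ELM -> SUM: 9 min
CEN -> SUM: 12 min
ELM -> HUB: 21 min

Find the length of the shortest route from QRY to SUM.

Settle nodes by increasing distance from QRY:
QRY: 0
KEW: 10  (via QRY)
PIN: 29  (via KEW)
CEN: 32  (via KEW)
SUM: 44  (via CEN)
Shortest route: QRY → KEW → CEN → SUM = 44 min.

44 min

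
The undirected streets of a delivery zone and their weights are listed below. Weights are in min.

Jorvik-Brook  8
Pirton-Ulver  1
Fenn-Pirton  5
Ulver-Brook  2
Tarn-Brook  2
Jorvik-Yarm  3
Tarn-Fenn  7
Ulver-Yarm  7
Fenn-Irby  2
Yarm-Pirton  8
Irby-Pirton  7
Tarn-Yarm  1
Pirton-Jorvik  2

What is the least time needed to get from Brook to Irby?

Enumerating some paths:
Brook - Tarn - Fenn - Irby: 2+7+2 = 11
Brook - Ulver - Pirton - Irby: 2+1+7 = 10
Cheapest is Brook - Ulver - Pirton - Irby at 10 min.

10 min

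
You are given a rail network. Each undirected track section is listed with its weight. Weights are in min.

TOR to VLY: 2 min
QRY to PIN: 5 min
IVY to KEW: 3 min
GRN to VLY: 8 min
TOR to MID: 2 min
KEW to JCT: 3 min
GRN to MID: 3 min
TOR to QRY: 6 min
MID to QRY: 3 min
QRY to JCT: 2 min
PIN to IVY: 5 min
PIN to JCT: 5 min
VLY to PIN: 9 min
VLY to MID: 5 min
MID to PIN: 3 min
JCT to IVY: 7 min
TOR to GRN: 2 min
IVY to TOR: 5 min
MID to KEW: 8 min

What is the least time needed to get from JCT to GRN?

8 min

Enumerating some paths:
JCT → QRY → TOR → GRN: 2+6+2 = 10
JCT → QRY → MID → TOR → GRN: 2+3+2+2 = 9
JCT → PIN → MID → GRN: 5+3+3 = 11
JCT → QRY → MID → GRN: 2+3+3 = 8
The minimum is 8 min via JCT → QRY → MID → GRN.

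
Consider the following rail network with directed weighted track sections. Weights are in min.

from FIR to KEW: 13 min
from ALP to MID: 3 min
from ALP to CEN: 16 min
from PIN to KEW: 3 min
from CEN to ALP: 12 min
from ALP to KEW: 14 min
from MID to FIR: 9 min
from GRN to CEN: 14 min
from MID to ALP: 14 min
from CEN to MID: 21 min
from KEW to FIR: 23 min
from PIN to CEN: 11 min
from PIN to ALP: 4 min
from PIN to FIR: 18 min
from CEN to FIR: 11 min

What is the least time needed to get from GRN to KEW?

Candidate routes:
GRN–CEN–ALP–KEW: 14+12+14 = 40
GRN–CEN–FIR–KEW: 14+11+13 = 38
Cheapest is GRN–CEN–FIR–KEW at 38 min.

38 min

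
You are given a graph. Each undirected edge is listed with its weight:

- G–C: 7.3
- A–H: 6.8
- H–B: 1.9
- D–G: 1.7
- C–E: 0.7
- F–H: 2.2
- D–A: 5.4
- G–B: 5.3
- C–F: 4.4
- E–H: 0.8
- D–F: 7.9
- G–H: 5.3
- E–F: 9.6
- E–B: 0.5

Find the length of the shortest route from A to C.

8.3

Candidate routes:
A - H - B - E - C: 6.8+1.9+0.5+0.7 = 9.9
A - H - E - C: 6.8+0.8+0.7 = 8.3
The minimum is 8.3 via A - H - E - C.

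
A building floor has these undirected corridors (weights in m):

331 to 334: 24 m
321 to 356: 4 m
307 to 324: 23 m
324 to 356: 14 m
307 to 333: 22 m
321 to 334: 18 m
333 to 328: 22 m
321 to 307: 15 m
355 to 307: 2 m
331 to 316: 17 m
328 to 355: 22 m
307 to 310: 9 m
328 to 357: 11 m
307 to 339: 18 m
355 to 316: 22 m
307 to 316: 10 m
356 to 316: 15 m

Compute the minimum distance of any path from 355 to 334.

35 m

Shortest distances from 355:
355: 0
307: 2  (via 355)
310: 11  (via 307)
316: 12  (via 307)
321: 17  (via 307)
339: 20  (via 307)
356: 21  (via 321)
328: 22  (via 355)
333: 24  (via 307)
324: 25  (via 307)
331: 29  (via 316)
357: 33  (via 328)
334: 35  (via 321)
Shortest route: 355–307–321–334 = 35 m.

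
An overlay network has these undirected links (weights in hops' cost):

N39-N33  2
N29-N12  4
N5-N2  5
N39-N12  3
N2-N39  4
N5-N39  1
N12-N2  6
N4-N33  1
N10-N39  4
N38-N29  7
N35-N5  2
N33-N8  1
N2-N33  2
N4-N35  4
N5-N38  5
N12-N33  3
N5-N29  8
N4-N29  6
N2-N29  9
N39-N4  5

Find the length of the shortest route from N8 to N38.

9 hops' cost

Compare a few routes:
N8 → N33 → N39 → N5 → N38: 1+2+1+5 = 9
N8 → N33 → N12 → N39 → N5 → N38: 1+3+3+1+5 = 13
The minimum is 9 hops' cost via N8 → N33 → N39 → N5 → N38.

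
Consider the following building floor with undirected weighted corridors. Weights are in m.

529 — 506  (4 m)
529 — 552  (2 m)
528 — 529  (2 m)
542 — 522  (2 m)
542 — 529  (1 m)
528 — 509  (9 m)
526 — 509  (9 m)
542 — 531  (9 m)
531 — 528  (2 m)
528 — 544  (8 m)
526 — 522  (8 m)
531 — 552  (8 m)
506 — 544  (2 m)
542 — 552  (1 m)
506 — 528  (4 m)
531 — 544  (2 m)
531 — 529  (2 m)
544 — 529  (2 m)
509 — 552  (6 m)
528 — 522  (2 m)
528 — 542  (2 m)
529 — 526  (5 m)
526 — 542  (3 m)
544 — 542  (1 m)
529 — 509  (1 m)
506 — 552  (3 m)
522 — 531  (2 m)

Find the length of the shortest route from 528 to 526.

5 m

Settle nodes by increasing distance from 528:
528: 0
531: 2  (via 528)
529: 2  (via 528)
542: 2  (via 528)
522: 2  (via 528)
552: 3  (via 542)
509: 3  (via 529)
544: 3  (via 542)
506: 4  (via 528)
526: 5  (via 542)
Shortest route: 528 → 542 → 526 = 5 m.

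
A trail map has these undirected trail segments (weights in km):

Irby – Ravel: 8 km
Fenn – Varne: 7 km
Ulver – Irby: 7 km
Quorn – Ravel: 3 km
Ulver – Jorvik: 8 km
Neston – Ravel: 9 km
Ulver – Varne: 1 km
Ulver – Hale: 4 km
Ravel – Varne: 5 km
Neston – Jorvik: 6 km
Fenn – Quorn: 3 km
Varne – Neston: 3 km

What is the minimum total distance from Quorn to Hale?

13 km

Running Dijkstra from Quorn:
Quorn: 0
Ravel: 3  (via Quorn)
Fenn: 3  (via Quorn)
Varne: 8  (via Ravel)
Ulver: 9  (via Varne)
Neston: 11  (via Varne)
Irby: 11  (via Ravel)
Hale: 13  (via Ulver)
Shortest route: Quorn–Ravel–Varne–Ulver–Hale = 13 km.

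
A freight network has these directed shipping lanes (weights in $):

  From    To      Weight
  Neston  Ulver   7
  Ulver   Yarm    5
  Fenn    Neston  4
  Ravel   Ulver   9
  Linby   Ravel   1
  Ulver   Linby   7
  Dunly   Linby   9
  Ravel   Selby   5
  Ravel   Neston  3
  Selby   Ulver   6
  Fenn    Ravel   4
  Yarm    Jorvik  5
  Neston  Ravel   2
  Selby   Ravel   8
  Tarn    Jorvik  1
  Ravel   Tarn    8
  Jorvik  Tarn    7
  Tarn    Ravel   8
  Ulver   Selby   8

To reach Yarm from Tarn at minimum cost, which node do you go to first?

Enumerating some paths:
Tarn → Ravel → Selby → Ulver → Yarm: 8+5+6+5 = 24
Tarn → Ravel → Ulver → Yarm: 8+9+5 = 22
Tarn → Ravel → Neston → Ulver → Yarm: 8+3+7+5 = 23
Cheapest is Tarn → Ravel → Ulver → Yarm at $22.
So from Tarn the first move is to Ravel.

Ravel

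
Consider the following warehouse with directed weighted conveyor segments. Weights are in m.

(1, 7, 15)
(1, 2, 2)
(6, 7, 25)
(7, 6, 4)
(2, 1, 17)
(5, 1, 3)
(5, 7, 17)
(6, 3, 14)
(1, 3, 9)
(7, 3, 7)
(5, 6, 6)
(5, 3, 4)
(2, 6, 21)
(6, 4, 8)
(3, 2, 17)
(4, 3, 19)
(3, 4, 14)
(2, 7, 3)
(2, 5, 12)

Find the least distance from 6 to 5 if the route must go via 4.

Shortest 6→4: 6 → 4 = 8
Best 4 to 5: 4 → 3 → 2 → 5 costing 48
Total via 4: 8 + 48 = 56 m.

56 m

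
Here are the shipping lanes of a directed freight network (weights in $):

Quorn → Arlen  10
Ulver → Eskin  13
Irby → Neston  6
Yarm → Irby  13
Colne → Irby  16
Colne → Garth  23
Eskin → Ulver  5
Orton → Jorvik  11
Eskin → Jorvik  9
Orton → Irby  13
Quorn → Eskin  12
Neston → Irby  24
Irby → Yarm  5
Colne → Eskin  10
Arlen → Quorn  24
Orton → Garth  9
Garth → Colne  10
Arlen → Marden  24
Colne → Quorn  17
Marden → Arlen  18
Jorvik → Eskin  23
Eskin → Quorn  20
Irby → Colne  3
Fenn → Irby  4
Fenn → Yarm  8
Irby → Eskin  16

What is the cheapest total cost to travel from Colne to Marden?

Running Dijkstra from Colne:
Colne: 0
Eskin: 10  (via Colne)
Ulver: 15  (via Eskin)
Irby: 16  (via Colne)
Quorn: 17  (via Colne)
Jorvik: 19  (via Eskin)
Yarm: 21  (via Irby)
Neston: 22  (via Irby)
Garth: 23  (via Colne)
Arlen: 27  (via Quorn)
Marden: 51  (via Arlen)
Shortest route: Colne → Quorn → Arlen → Marden = $51.

$51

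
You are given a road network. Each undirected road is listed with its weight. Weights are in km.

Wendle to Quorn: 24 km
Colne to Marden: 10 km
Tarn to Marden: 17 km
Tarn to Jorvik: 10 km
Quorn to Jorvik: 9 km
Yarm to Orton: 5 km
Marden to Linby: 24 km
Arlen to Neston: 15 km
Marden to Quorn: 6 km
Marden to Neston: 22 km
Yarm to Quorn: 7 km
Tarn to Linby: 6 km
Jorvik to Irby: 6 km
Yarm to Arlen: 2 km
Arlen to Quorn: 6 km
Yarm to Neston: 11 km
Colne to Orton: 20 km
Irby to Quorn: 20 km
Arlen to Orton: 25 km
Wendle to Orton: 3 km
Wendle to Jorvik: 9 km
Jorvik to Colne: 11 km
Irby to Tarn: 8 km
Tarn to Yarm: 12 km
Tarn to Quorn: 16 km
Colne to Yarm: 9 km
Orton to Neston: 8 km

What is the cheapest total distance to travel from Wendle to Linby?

25 km

Candidate routes:
Wendle–Jorvik–Irby–Tarn–Linby: 9+6+8+6 = 29
Wendle–Orton–Yarm–Tarn–Linby: 3+5+12+6 = 26
Wendle–Jorvik–Tarn–Linby: 9+10+6 = 25
Cheapest is Wendle–Jorvik–Tarn–Linby at 25 km.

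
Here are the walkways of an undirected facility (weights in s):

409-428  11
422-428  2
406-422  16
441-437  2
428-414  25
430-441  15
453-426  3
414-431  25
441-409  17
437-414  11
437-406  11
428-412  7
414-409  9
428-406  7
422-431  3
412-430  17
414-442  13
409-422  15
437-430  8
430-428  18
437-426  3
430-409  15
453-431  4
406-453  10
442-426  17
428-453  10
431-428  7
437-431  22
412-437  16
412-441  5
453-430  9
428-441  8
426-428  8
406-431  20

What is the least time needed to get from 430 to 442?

28 s

Shortest distances from 430:
430: 0
437: 8  (via 430)
453: 9  (via 430)
441: 10  (via 437)
426: 11  (via 437)
431: 13  (via 453)
412: 15  (via 441)
409: 15  (via 430)
422: 16  (via 431)
428: 18  (via 430)
414: 19  (via 437)
406: 19  (via 437)
442: 28  (via 426)
Shortest route: 430–437–426–442 = 28 s.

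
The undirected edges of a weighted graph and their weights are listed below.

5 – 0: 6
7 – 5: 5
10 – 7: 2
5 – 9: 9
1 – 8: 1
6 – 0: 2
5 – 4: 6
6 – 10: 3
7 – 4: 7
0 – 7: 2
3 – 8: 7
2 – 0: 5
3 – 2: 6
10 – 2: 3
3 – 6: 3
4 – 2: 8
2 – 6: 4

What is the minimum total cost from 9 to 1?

Shortest distances from 9:
9: 0
5: 9  (via 9)
7: 14  (via 5)
0: 15  (via 5)
4: 15  (via 5)
10: 16  (via 7)
6: 17  (via 0)
2: 19  (via 10)
3: 20  (via 6)
8: 27  (via 3)
1: 28  (via 8)
Shortest route: 9 → 5 → 0 → 6 → 3 → 8 → 1 = 28.

28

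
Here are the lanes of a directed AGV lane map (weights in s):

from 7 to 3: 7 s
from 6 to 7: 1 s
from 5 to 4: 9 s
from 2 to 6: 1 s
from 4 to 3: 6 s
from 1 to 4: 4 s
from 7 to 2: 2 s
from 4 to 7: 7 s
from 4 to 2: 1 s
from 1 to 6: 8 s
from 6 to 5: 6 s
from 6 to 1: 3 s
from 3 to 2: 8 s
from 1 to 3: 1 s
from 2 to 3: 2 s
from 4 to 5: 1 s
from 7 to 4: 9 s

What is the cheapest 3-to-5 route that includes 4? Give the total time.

17 s

Shortest 3→4: 3–2–6–1–4 = 16
Shortest 4→5: 4–5 = 1
Total via 4: 16 + 1 = 17 s.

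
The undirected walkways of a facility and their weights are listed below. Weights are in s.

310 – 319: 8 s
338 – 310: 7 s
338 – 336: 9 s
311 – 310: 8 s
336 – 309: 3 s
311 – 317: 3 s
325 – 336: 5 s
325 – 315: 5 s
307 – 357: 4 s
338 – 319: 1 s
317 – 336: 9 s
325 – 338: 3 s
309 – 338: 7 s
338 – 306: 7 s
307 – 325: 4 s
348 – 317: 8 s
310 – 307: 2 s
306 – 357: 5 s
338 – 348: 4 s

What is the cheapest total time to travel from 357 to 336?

Enumerating some paths:
357–307–325–336: 4+4+5 = 13
357–307–325–338–336: 4+4+3+9 = 20
357–306–338–325–336: 5+7+3+5 = 20
357–307–325–338–309–336: 4+4+3+7+3 = 21
Cheapest is 357–307–325–336 at 13 s.

13 s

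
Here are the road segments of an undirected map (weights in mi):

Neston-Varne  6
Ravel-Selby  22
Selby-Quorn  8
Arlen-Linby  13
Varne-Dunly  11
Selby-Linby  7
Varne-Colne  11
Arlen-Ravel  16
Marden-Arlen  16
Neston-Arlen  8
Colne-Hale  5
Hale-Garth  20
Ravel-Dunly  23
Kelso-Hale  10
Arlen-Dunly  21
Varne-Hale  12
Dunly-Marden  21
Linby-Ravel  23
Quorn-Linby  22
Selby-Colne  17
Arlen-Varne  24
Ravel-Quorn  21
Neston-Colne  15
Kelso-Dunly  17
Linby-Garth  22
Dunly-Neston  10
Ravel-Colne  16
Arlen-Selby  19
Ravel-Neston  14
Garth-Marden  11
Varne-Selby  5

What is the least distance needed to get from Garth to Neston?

Enumerating some paths:
Garth–Marden–Arlen–Neston: 11+16+8 = 35
Garth–Hale–Varne–Neston: 20+12+6 = 38
Garth–Linby–Selby–Varne–Neston: 22+7+5+6 = 40
Garth–Hale–Colne–Neston: 20+5+15 = 40
The minimum is 35 mi via Garth–Marden–Arlen–Neston.

35 mi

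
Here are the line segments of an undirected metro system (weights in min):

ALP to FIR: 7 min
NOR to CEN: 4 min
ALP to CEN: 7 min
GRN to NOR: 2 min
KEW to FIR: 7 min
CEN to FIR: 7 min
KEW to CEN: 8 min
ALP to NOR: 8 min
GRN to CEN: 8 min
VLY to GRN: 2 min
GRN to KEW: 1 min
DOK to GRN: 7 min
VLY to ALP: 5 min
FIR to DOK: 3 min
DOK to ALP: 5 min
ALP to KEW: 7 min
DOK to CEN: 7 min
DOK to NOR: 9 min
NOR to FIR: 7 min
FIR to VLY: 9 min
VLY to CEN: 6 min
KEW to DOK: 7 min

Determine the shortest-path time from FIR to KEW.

7 min

Running Dijkstra from FIR:
FIR: 0
DOK: 3  (via FIR)
NOR: 7  (via FIR)
CEN: 7  (via FIR)
ALP: 7  (via FIR)
KEW: 7  (via FIR)
Shortest route: FIR → KEW = 7 min.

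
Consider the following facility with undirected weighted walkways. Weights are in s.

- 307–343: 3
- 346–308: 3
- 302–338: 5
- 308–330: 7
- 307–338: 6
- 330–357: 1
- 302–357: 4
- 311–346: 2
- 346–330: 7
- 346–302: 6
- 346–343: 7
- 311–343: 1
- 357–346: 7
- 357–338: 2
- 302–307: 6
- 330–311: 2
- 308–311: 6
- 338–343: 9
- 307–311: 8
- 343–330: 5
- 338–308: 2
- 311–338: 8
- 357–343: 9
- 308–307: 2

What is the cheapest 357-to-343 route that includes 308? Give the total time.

9 s

Shortest 357→308: 357 → 338 → 308 = 4
Best 308 to 343: 308 → 307 → 343 costing 5
Total via 308: 4 + 5 = 9 s.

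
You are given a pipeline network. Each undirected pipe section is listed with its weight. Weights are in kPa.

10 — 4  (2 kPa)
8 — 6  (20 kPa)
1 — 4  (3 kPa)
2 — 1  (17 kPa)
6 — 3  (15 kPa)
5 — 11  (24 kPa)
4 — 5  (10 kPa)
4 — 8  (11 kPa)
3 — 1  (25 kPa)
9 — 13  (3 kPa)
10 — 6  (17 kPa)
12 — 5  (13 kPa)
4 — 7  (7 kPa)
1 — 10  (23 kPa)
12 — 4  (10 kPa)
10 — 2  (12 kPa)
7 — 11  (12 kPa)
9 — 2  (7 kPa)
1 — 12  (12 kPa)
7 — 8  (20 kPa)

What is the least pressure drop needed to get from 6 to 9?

Settle nodes by increasing distance from 6:
6: 0
3: 15  (via 6)
10: 17  (via 6)
4: 19  (via 10)
8: 20  (via 6)
1: 22  (via 4)
7: 26  (via 4)
2: 29  (via 10)
5: 29  (via 4)
12: 29  (via 4)
9: 36  (via 2)
Shortest route: 6–10–2–9 = 36 kPa.

36 kPa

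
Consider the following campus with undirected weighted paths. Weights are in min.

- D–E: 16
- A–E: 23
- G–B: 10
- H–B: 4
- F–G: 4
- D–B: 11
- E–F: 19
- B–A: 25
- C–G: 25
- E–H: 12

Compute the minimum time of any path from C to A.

60 min

Compare a few routes:
C–G–B–H–E–A: 25+10+4+12+23 = 74
C–G–B–A: 25+10+25 = 60
C–G–F–E–A: 25+4+19+23 = 71
The minimum is 60 min via C–G–B–A.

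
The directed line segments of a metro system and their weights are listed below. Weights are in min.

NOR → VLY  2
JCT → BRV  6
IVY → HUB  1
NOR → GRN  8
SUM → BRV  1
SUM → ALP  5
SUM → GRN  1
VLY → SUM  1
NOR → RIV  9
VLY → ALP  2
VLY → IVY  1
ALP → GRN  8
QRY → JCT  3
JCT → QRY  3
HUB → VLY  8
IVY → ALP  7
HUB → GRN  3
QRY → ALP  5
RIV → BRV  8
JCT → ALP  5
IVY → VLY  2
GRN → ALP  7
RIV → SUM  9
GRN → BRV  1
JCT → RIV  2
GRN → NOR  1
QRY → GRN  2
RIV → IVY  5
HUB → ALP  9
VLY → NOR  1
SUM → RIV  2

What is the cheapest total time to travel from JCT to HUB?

Settle nodes by increasing distance from JCT:
JCT: 0
RIV: 2  (via JCT)
QRY: 3  (via JCT)
ALP: 5  (via JCT)
GRN: 5  (via QRY)
NOR: 6  (via GRN)
BRV: 6  (via JCT)
IVY: 7  (via RIV)
VLY: 8  (via NOR)
HUB: 8  (via IVY)
Shortest route: JCT–RIV–IVY–HUB = 8 min.

8 min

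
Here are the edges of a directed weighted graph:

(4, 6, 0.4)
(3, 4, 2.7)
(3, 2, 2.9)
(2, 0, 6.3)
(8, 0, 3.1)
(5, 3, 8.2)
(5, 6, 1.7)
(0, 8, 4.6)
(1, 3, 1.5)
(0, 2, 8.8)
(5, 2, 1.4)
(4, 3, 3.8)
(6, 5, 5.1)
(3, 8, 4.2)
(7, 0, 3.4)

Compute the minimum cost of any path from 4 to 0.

Shortest distances from 4:
4: 0
6: 0.4  (via 4)
3: 3.8  (via 4)
5: 5.5  (via 6)
2: 6.7  (via 3)
8: 8  (via 3)
0: 11.1  (via 8)
Shortest route: 4–3–8–0 = 11.1.

11.1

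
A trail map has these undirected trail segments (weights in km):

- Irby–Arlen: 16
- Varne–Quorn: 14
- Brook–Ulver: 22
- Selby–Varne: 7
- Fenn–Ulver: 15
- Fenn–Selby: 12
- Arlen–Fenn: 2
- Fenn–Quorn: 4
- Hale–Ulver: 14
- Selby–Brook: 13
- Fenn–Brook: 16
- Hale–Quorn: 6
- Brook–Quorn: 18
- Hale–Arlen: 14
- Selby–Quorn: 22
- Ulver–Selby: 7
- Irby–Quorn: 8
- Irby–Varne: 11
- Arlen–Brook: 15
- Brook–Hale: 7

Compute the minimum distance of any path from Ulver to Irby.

Compare a few routes:
Ulver → Selby → Varne → Irby: 7+7+11 = 25
Ulver → Fenn → Quorn → Irby: 15+4+8 = 27
Ulver → Hale → Quorn → Irby: 14+6+8 = 28
Ulver → Selby → Fenn → Quorn → Irby: 7+12+4+8 = 31
Cheapest is Ulver → Selby → Varne → Irby at 25 km.

25 km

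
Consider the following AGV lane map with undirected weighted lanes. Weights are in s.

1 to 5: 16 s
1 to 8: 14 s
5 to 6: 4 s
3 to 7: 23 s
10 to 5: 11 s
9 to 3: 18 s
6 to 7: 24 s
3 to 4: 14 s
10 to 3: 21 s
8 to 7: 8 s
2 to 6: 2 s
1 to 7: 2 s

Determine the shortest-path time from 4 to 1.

39 s

Candidate routes:
4 → 3 → 7 → 1: 14+23+2 = 39
4 → 3 → 10 → 5 → 1: 14+21+11+16 = 62
4 → 3 → 7 → 8 → 1: 14+23+8+14 = 59
Cheapest is 4 → 3 → 7 → 1 at 39 s.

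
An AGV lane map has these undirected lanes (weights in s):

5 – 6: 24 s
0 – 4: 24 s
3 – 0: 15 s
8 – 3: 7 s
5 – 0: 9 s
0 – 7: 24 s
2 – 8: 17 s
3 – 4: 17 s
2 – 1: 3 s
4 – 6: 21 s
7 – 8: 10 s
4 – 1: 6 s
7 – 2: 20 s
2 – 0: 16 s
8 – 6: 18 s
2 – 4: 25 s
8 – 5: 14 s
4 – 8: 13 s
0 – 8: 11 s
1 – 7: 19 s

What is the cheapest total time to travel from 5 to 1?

28 s

Shortest distances from 5:
5: 0
0: 9  (via 5)
8: 14  (via 5)
3: 21  (via 8)
6: 24  (via 5)
7: 24  (via 8)
2: 25  (via 0)
4: 27  (via 8)
1: 28  (via 2)
Shortest route: 5 → 0 → 2 → 1 = 28 s.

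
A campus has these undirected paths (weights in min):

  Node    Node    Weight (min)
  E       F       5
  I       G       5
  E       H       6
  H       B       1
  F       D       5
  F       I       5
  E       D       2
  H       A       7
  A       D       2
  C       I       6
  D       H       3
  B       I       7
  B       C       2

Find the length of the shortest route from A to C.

Running Dijkstra from A:
A: 0
D: 2  (via A)
E: 4  (via D)
H: 5  (via D)
B: 6  (via H)
F: 7  (via D)
C: 8  (via B)
Shortest route: A–D–H–B–C = 8 min.

8 min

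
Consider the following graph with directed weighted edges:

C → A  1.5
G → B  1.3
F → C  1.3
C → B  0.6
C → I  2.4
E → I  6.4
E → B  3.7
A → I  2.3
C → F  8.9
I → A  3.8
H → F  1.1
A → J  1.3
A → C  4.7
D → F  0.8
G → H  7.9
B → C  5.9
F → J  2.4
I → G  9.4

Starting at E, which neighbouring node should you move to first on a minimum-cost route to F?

B

Compare a few routes:
E → I → A → C → F: 6.4+3.8+4.7+8.9 = 23.8
E → I → G → H → F: 6.4+9.4+7.9+1.1 = 24.8
E → B → C → F: 3.7+5.9+8.9 = 18.5
Cheapest is E → B → C → F at 18.5.
So from E the first move is to B.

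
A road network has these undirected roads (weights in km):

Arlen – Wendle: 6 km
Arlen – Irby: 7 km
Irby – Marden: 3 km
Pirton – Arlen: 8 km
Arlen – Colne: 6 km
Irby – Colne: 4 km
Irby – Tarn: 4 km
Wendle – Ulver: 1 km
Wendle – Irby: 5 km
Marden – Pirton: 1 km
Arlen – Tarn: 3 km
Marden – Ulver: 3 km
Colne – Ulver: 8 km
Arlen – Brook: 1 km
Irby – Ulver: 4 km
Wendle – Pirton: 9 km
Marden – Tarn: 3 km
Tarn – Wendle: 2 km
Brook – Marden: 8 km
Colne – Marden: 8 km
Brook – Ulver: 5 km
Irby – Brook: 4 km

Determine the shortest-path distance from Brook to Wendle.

Enumerating some paths:
Brook → Arlen → Wendle: 1+6 = 7
Brook → Arlen → Tarn → Wendle: 1+3+2 = 6
The minimum is 6 km via Brook → Arlen → Tarn → Wendle.

6 km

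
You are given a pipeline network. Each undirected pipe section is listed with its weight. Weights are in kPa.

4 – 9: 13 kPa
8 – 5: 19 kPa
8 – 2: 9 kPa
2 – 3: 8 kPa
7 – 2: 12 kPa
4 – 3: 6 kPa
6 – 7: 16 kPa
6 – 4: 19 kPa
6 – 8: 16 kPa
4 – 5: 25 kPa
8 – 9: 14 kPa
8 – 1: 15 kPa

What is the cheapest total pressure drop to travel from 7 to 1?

Candidate routes:
7 - 2 - 8 - 1: 12+9+15 = 36
7 - 6 - 8 - 1: 16+16+15 = 47
7 - 2 - 3 - 4 - 9 - 8 - 1: 12+8+6+13+14+15 = 68
The minimum is 36 kPa via 7 - 2 - 8 - 1.

36 kPa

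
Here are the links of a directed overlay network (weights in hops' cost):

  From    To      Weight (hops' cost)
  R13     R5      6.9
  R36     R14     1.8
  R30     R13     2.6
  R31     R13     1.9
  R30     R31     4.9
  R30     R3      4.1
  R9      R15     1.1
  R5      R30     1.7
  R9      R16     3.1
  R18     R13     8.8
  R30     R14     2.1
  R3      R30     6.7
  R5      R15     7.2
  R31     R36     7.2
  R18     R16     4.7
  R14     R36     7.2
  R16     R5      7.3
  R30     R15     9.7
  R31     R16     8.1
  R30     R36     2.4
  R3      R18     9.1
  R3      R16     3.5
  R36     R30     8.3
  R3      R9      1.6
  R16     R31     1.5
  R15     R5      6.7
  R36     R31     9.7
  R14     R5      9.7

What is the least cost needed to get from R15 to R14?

Settle nodes by increasing distance from R15:
R15: 0
R5: 6.7  (via R15)
R30: 8.4  (via R5)
R14: 10.5  (via R30)
Shortest route: R15–R5–R30–R14 = 10.5 hops' cost.

10.5 hops' cost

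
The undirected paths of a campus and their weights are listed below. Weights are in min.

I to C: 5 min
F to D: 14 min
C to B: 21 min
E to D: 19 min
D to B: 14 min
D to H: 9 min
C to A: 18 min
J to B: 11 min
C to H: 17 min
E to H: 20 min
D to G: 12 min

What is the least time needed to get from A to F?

Settle nodes by increasing distance from A:
A: 0
C: 18  (via A)
I: 23  (via C)
H: 35  (via C)
B: 39  (via C)
D: 44  (via H)
J: 50  (via B)
E: 55  (via H)
G: 56  (via D)
F: 58  (via D)
Shortest route: A → C → H → D → F = 58 min.

58 min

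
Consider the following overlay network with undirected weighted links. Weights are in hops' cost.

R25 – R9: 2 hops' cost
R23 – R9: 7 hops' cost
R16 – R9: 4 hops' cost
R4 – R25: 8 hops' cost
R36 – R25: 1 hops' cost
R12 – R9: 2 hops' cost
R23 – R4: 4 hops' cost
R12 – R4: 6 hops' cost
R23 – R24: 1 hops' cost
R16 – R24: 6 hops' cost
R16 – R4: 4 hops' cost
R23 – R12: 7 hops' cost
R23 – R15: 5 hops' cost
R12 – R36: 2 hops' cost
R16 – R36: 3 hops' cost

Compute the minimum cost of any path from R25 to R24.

Shortest distances from R25:
R25: 0
R36: 1  (via R25)
R9: 2  (via R25)
R12: 3  (via R36)
R16: 4  (via R36)
R4: 8  (via R25)
R23: 9  (via R9)
R24: 10  (via R16)
Shortest route: R25–R36–R16–R24 = 10 hops' cost.

10 hops' cost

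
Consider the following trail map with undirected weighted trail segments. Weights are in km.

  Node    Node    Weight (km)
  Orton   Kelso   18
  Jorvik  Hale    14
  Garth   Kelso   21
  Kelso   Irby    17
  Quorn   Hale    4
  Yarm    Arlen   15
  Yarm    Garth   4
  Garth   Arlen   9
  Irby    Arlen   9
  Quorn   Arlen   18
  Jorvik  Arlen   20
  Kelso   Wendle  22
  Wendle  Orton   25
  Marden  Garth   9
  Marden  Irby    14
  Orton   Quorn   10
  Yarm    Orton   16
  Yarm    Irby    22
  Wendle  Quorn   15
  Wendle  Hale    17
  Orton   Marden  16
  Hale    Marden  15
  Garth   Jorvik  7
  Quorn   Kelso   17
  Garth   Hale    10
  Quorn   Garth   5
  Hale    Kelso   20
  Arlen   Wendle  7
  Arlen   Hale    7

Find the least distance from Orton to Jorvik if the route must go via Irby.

55 km

Shortest Orton→Irby: Orton–Marden–Irby = 30
Best Irby to Jorvik: Irby–Arlen–Garth–Jorvik costing 25
Total via Irby: 30 + 25 = 55 km.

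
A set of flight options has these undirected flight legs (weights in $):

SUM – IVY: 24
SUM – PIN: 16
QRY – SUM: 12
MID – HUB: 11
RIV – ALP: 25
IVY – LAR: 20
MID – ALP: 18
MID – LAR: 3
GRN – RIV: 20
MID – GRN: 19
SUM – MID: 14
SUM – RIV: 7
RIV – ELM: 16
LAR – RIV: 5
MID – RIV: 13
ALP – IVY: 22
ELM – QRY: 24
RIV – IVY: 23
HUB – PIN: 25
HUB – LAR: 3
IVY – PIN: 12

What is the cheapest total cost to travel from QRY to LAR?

Settle nodes by increasing distance from QRY:
QRY: 0
SUM: 12  (via QRY)
RIV: 19  (via SUM)
LAR: 24  (via RIV)
Shortest route: QRY–SUM–RIV–LAR = $24.

$24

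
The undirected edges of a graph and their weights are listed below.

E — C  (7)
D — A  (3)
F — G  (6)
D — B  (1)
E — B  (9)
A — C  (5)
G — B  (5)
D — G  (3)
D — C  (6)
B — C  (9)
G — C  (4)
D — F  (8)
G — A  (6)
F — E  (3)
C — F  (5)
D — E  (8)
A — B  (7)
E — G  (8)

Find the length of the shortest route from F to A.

10

Shortest distances from F:
F: 0
E: 3  (via F)
C: 5  (via F)
G: 6  (via F)
D: 8  (via F)
B: 9  (via D)
A: 10  (via C)
Shortest route: F → C → A = 10.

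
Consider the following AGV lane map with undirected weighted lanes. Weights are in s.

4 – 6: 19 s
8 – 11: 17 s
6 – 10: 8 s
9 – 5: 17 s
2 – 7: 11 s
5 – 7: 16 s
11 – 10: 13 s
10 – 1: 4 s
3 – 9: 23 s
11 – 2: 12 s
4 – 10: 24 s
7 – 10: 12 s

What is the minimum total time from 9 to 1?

49 s

Enumerating some paths:
9–5–7–2–11–10–1: 17+16+11+12+13+4 = 73
9–5–7–10–1: 17+16+12+4 = 49
Cheapest is 9–5–7–10–1 at 49 s.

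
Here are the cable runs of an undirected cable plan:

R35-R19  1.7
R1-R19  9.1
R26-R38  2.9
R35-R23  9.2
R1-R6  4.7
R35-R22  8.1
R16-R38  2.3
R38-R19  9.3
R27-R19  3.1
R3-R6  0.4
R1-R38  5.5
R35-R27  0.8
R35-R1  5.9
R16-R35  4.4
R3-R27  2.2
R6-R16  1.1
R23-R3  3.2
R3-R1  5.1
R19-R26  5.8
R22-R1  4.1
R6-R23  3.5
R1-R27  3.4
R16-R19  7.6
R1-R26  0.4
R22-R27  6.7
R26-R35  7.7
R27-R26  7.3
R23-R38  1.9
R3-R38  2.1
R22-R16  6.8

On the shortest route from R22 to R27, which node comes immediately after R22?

R27

Enumerating some paths:
R22 - R35 - R27: 8.1+0.8 = 8.9
R22 - R27: 6.7 = 6.7
R22 - R1 - R27: 4.1+3.4 = 7.5
The minimum is 6.7 via R22 - R27.
So from R22 the first move is to R27.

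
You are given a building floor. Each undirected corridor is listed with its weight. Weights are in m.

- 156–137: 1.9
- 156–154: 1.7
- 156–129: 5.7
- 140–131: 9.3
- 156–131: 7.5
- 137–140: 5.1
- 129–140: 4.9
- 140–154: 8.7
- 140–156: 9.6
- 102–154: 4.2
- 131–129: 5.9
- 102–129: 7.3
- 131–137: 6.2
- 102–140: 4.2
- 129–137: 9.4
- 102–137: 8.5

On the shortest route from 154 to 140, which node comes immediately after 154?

Enumerating some paths:
154 - 102 - 140: 4.2+4.2 = 8.4
154 - 140: 8.7 = 8.7
The minimum is 8.4 m via 154 - 102 - 140.
So from 154 the first move is to 102.

102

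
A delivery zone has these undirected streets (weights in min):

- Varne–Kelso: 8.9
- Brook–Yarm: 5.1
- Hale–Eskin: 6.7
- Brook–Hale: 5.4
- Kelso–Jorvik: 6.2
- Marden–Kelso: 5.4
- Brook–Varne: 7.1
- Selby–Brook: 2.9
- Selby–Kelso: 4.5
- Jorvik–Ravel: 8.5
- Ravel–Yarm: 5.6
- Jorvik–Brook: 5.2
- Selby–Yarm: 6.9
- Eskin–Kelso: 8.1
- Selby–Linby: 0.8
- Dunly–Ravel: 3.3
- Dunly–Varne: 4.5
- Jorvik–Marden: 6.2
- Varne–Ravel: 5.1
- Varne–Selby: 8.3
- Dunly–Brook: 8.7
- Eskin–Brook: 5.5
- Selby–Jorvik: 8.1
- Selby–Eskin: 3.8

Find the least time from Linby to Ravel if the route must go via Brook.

Shortest Linby→Brook: Linby → Selby → Brook = 3.7
Best Brook to Ravel: Brook → Yarm → Ravel costing 10.7
Total via Brook: 3.7 + 10.7 = 14.4 min.

14.4 min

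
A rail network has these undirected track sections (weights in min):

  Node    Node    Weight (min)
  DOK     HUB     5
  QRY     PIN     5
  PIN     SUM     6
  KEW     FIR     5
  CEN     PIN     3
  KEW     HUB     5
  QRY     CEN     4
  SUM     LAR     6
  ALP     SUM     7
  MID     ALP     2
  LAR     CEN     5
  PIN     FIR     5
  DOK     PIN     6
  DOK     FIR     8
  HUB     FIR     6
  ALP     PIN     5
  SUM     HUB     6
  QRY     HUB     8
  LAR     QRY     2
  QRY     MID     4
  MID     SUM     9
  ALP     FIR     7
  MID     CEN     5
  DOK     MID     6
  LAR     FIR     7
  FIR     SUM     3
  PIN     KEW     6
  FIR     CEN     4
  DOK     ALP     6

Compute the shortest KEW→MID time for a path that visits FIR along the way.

Shortest KEW→FIR: KEW–FIR = 5
Shortest FIR→MID: FIR–CEN–MID = 9
Total via FIR: 5 + 9 = 14 min.

14 min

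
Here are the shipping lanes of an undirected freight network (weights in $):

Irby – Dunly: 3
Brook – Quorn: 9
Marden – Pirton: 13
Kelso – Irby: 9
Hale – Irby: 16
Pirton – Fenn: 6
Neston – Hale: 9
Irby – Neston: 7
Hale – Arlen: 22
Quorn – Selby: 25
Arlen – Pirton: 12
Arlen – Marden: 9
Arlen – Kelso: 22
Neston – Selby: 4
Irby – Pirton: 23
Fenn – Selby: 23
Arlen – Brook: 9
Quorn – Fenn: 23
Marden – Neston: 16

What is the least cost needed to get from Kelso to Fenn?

Candidate routes:
Kelso → Arlen → Pirton → Fenn: 22+12+6 = 40
Kelso → Irby → Pirton → Fenn: 9+23+6 = 38
Cheapest is Kelso → Irby → Pirton → Fenn at $38.

$38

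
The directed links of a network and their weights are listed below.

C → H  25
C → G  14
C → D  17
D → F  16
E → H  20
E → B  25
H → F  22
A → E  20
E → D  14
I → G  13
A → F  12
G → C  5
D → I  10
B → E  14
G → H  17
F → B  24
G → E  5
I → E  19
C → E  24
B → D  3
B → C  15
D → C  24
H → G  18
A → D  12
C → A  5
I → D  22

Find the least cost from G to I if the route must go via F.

59

Shortest G→F: G–C–A–F = 22
Best F to I: F–B–D–I costing 37
Total via F: 22 + 37 = 59.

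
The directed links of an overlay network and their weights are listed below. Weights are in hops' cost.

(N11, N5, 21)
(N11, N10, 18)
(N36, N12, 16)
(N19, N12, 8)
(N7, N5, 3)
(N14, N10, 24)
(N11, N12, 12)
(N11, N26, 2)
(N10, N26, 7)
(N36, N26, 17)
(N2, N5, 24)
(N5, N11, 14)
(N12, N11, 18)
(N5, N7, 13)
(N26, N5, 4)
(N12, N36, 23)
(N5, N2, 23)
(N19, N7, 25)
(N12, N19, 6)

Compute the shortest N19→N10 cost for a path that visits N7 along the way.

Shortest N19→N7: N19 → N7 = 25
Best N7 to N10: N7 → N5 → N11 → N10 costing 35
Total via N7: 25 + 35 = 60 hops' cost.

60 hops' cost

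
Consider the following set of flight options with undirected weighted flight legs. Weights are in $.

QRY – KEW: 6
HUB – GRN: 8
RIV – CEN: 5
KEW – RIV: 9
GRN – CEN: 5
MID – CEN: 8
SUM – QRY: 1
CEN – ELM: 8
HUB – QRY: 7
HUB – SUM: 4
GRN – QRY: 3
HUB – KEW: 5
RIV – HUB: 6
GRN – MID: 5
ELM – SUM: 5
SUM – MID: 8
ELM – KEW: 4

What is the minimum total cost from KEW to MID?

$14

Enumerating some paths:
KEW–ELM–SUM–MID: 4+5+8 = 17
KEW–QRY–GRN–MID: 6+3+5 = 14
KEW–QRY–SUM–MID: 6+1+8 = 15
KEW–HUB–SUM–MID: 5+4+8 = 17
The minimum is $14 via KEW–QRY–GRN–MID.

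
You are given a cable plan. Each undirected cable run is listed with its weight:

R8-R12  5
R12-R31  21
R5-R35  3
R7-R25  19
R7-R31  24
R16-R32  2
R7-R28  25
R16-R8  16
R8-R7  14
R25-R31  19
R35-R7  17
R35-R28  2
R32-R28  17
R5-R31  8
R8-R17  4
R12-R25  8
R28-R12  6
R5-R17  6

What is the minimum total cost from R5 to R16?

Running Dijkstra from R5:
R5: 0
R35: 3  (via R5)
R28: 5  (via R35)
R17: 6  (via R5)
R31: 8  (via R5)
R8: 10  (via R17)
R12: 11  (via R28)
R25: 19  (via R12)
R7: 20  (via R35)
R32: 22  (via R28)
R16: 24  (via R32)
Shortest route: R5–R35–R28–R32–R16 = 24.

24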